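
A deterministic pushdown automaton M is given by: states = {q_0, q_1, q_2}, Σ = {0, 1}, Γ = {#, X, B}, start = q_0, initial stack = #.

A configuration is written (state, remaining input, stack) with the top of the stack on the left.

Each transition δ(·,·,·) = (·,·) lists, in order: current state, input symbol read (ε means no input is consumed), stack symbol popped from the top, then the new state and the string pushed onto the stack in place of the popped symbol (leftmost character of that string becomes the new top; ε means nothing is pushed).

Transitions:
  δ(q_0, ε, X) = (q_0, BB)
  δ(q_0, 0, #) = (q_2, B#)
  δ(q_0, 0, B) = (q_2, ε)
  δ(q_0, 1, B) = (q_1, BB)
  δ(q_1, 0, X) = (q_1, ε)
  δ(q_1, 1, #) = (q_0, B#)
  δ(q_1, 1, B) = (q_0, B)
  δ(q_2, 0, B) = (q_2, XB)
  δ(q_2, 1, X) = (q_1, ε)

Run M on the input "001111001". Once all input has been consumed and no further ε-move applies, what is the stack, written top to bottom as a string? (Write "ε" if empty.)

(q_0, 001111001, #)
  read 0, top #: go to q_2, push B# → (q_2, 01111001, B#)
  read 0, top B: go to q_2, push XB → (q_2, 1111001, XB#)
  read 1, top X: go to q_1, push ε → (q_1, 111001, B#)
  read 1, top B: go to q_0, push B → (q_0, 11001, B#)
  read 1, top B: go to q_1, push BB → (q_1, 1001, BB#)
  read 1, top B: go to q_0, push B → (q_0, 001, BB#)
  read 0, top B: go to q_2, push ε → (q_2, 01, B#)
  read 0, top B: go to q_2, push XB → (q_2, 1, XB#)
  read 1, top X: go to q_1, push ε → (q_1, ε, B#)
All input consumed in state q_1 with stack B#.

B#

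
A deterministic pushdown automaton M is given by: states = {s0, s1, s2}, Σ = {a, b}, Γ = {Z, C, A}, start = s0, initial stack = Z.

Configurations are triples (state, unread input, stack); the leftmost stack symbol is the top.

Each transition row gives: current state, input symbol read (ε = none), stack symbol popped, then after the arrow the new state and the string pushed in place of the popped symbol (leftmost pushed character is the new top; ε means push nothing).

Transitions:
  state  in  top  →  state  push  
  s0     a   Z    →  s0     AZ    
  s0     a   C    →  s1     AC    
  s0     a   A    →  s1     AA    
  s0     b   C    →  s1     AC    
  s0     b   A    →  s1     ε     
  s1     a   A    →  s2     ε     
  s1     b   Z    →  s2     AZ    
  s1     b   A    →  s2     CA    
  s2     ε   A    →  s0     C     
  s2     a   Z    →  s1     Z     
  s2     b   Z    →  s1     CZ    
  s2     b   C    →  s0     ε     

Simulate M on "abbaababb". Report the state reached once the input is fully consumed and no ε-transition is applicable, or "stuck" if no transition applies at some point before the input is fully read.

(s0, abbaababb, Z) ⊢ (s0, bbaababb, AZ) ⊢ (s1, baababb, Z) ⊢ (s2, aababb, AZ) ⊢ (s0, aababb, CZ) ⊢ (s1, ababb, ACZ) ⊢ (s2, babb, CZ) ⊢ (s0, abb, Z) ⊢ (s0, bb, AZ) ⊢ (s1, b, Z) ⊢ (s2, ε, AZ) ⊢ (s0, ε, CZ)
All input consumed; M is in state s0.

s0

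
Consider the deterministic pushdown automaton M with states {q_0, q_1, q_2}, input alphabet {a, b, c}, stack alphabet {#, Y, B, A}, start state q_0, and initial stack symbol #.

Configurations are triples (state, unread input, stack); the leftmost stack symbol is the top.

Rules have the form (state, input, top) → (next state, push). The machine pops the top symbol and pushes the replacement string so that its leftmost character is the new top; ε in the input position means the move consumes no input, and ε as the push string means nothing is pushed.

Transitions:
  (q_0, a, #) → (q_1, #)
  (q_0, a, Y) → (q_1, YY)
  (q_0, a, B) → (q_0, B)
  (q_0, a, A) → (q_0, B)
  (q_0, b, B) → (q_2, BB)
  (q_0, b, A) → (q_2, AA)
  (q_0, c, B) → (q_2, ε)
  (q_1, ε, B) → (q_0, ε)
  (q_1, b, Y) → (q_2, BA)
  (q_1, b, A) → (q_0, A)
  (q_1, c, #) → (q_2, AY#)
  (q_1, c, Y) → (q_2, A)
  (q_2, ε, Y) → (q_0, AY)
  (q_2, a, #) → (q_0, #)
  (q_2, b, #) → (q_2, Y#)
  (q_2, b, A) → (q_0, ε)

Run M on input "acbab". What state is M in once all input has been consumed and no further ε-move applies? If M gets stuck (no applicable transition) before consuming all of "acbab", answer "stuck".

(q_0, acbab, #)
  read a, top #: go to q_1, push # → (q_1, cbab, #)
  read c, top #: go to q_2, push AY# → (q_2, bab, AY#)
  read b, top A: go to q_0, push ε → (q_0, ab, Y#)
  read a, top Y: go to q_1, push YY → (q_1, b, YY#)
  read b, top Y: go to q_2, push BA → (q_2, ε, BAY#)
All input consumed; M is in state q_2.

q_2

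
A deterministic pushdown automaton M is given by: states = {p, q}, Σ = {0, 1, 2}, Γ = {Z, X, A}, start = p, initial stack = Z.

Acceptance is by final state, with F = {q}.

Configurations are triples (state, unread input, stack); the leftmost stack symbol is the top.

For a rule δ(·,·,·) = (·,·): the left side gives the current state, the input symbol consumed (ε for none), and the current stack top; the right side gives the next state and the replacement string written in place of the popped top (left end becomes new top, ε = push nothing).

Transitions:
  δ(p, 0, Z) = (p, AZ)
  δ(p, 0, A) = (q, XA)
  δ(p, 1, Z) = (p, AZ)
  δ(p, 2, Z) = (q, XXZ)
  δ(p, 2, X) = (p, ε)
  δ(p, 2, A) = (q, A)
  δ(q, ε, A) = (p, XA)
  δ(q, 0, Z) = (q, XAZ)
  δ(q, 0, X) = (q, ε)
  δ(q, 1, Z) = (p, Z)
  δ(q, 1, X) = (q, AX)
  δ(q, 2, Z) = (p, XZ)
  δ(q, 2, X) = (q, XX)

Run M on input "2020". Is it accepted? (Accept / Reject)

(p, 2020, Z) ⊢ (q, 020, XXZ) ⊢ (q, 20, XZ) ⊢ (q, 0, XXZ) ⊢ (q, ε, XZ)
All input consumed; state q ∈ F.

Accept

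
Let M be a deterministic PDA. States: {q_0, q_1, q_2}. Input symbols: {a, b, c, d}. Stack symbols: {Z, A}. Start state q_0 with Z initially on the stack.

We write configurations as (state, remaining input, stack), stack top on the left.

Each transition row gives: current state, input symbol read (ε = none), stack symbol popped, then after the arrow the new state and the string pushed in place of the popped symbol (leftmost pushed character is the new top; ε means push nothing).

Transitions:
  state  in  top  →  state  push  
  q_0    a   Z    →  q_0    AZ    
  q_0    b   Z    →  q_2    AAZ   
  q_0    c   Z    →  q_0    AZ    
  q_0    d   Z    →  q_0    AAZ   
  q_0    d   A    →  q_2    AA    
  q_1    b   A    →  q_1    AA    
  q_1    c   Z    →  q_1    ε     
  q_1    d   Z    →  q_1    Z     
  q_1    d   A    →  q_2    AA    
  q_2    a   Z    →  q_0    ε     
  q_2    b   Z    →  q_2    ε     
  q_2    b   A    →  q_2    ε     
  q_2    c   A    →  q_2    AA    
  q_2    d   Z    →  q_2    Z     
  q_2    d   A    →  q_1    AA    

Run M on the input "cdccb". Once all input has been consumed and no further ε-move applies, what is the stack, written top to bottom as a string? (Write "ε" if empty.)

(q_0, cdccb, Z)
  read c, top Z: go to q_0, push AZ → (q_0, dccb, AZ)
  read d, top A: go to q_2, push AA → (q_2, ccb, AAZ)
  read c, top A: go to q_2, push AA → (q_2, cb, AAAZ)
  read c, top A: go to q_2, push AA → (q_2, b, AAAAZ)
  read b, top A: go to q_2, push ε → (q_2, ε, AAAZ)
All input consumed in state q_2 with stack AAAZ.

AAAZ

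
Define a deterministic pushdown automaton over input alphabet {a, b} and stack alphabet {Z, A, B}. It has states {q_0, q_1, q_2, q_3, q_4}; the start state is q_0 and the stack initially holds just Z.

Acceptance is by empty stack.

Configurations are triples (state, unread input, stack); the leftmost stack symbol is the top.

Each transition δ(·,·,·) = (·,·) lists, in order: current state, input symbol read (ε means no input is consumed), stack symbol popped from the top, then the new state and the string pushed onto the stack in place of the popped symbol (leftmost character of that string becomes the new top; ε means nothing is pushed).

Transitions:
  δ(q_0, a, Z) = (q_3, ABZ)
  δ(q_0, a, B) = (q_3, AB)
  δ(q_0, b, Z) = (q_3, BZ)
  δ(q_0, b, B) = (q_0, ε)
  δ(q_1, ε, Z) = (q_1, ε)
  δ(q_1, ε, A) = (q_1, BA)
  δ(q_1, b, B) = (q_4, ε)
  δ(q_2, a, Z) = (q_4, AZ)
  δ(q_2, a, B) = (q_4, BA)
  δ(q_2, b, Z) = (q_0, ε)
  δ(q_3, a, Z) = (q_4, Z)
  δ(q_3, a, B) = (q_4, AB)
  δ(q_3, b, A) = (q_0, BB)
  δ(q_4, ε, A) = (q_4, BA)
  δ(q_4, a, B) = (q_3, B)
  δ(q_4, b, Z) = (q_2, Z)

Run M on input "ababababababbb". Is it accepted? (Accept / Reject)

(q_0, ababababababbb, Z)
  read a, top Z: go to q_3, push ABZ → (q_3, babababababbb, ABZ)
  read b, top A: go to q_0, push BB → (q_0, abababababbb, BBBZ)
  read a, top B: go to q_3, push AB → (q_3, bababababbb, ABBBZ)
  read b, top A: go to q_0, push BB → (q_0, ababababbb, BBBBBZ)
  read a, top B: go to q_3, push AB → (q_3, babababbb, ABBBBBZ)
  read b, top A: go to q_0, push BB → (q_0, abababbb, BBBBBBBZ)
  read a, top B: go to q_3, push AB → (q_3, bababbb, ABBBBBBBZ)
  read b, top A: go to q_0, push BB → (q_0, ababbb, BBBBBBBBBZ)
  read a, top B: go to q_3, push AB → (q_3, babbb, ABBBBBBBBBZ)
  read b, top A: go to q_0, push BB → (q_0, abbb, BBBBBBBBBBBZ)
  read a, top B: go to q_3, push AB → (q_3, bbb, ABBBBBBBBBBBZ)
  read b, top A: go to q_0, push BB → (q_0, bb, BBBBBBBBBBBBBZ)
  read b, top B: go to q_0, push ε → (q_0, b, BBBBBBBBBBBBZ)
  read b, top B: go to q_0, push ε → (q_0, ε, BBBBBBBBBBBZ)
All input consumed; stack is BBBBBBBBBBBZ, not empty, and no further ε-move applies.

Reject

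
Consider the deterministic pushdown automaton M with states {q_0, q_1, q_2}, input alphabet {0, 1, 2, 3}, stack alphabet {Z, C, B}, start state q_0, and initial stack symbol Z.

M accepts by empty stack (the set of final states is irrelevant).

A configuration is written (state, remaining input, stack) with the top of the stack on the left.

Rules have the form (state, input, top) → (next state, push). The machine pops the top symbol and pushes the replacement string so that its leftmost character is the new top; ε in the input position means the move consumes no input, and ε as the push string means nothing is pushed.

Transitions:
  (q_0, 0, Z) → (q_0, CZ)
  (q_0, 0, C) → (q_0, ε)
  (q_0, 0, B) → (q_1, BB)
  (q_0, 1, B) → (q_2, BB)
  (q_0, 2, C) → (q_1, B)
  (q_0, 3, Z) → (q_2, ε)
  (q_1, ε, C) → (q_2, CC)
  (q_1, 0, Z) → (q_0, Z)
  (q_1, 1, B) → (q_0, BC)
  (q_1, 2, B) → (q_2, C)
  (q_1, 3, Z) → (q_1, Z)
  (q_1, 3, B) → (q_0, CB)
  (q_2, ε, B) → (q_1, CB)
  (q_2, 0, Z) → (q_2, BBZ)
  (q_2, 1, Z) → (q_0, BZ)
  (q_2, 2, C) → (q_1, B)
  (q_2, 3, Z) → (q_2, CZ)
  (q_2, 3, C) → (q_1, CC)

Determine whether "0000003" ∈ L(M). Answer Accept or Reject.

(q_0, 0000003, Z)
  read 0, top Z: go to q_0, push CZ → (q_0, 000003, CZ)
  read 0, top C: go to q_0, push ε → (q_0, 00003, Z)
  read 0, top Z: go to q_0, push CZ → (q_0, 0003, CZ)
  read 0, top C: go to q_0, push ε → (q_0, 003, Z)
  read 0, top Z: go to q_0, push CZ → (q_0, 03, CZ)
  read 0, top C: go to q_0, push ε → (q_0, 3, Z)
  read 3, top Z: go to q_2, push ε → (q_2, ε, ε)
All input consumed and the stack is empty.

Accept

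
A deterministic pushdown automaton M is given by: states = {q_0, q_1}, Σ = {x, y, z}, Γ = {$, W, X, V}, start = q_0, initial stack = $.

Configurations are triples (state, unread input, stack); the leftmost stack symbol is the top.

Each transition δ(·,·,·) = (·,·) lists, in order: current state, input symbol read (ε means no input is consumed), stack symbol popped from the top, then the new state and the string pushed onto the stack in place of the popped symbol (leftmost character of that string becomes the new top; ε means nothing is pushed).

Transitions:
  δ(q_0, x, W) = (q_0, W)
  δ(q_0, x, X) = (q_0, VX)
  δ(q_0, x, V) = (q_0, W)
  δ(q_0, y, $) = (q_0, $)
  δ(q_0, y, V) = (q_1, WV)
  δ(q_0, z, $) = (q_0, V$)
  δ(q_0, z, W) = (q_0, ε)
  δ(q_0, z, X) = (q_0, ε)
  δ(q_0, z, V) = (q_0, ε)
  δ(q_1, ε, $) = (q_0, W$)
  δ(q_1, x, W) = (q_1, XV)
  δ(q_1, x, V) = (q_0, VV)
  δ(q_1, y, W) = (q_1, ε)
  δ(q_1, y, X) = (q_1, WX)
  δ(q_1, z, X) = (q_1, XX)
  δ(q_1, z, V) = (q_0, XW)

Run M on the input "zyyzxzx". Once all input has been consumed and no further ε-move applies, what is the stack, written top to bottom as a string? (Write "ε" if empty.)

VXW$

(q_0, zyyzxzx, $)
  read z, top $: go to q_0, push V$ → (q_0, yyzxzx, V$)
  read y, top V: go to q_1, push WV → (q_1, yzxzx, WV$)
  read y, top W: go to q_1, push ε → (q_1, zxzx, V$)
  read z, top V: go to q_0, push XW → (q_0, xzx, XW$)
  read x, top X: go to q_0, push VX → (q_0, zx, VXW$)
  read z, top V: go to q_0, push ε → (q_0, x, XW$)
  read x, top X: go to q_0, push VX → (q_0, ε, VXW$)
All input consumed in state q_0 with stack VXW$.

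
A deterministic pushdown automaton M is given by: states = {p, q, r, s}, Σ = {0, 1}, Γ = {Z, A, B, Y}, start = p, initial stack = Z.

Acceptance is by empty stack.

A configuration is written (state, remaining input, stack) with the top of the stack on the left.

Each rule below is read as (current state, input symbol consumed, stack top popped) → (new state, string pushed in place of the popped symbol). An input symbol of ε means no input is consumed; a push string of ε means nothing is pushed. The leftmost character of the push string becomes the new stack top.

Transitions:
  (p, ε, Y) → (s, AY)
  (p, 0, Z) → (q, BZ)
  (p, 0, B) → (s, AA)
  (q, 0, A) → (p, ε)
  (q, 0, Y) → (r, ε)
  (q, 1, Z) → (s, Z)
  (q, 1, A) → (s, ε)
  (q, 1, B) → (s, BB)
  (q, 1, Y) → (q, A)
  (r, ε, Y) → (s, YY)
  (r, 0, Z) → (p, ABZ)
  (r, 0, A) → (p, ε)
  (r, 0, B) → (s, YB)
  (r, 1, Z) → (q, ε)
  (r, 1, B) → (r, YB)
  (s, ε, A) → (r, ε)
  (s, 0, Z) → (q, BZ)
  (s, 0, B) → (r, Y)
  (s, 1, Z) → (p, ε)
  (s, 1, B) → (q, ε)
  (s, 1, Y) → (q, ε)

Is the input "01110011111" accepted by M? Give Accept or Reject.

(p, 01110011111, Z)
  read 0, top Z: go to q, push BZ → (q, 1110011111, BZ)
  read 1, top B: go to s, push BB → (s, 110011111, BBZ)
  read 1, top B: go to q, push ε → (q, 10011111, BZ)
  read 1, top B: go to s, push BB → (s, 0011111, BBZ)
  read 0, top B: go to r, push Y → (r, 011111, YBZ)
  ε-move, top Y: go to s, push YY → (s, 011111, YYBZ)
No transition applies at (s, 011111, YYBZ); input not fully consumed.

Reject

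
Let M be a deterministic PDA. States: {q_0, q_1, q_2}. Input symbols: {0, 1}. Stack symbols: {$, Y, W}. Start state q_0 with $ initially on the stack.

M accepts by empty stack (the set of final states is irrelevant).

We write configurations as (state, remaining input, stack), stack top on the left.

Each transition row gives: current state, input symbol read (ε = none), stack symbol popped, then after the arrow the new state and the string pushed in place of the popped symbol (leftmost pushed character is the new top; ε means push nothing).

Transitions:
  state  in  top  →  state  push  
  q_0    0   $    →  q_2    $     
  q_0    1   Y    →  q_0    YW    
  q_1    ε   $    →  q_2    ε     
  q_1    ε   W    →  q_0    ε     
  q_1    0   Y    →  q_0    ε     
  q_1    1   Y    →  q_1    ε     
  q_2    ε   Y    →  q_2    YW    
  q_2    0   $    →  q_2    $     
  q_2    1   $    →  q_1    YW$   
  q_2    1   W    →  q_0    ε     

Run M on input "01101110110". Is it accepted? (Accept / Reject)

(q_0, 01101110110, $) ⊢ (q_2, 1101110110, $) ⊢ (q_1, 101110110, YW$) ⊢ (q_1, 01110110, W$) ⊢ (q_0, 01110110, $) ⊢ (q_2, 1110110, $) ⊢ (q_1, 110110, YW$) ⊢ (q_1, 10110, W$) ⊢ (q_0, 10110, $)
No transition applies at (q_0, 10110, $); input not fully consumed.

Reject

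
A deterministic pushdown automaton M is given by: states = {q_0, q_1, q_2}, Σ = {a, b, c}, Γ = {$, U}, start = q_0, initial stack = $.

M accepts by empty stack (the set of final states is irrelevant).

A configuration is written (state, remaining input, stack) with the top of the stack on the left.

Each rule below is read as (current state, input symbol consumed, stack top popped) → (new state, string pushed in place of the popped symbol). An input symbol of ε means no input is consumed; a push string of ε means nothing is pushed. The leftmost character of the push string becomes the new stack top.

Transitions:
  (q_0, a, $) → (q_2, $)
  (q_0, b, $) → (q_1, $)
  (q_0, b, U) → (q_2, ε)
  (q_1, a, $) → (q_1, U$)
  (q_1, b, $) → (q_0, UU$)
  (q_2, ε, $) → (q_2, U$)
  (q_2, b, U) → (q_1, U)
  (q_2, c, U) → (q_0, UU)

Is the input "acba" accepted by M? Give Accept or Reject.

(q_0, acba, $) ⊢ (q_2, cba, $) ⊢ (q_2, cba, U$) ⊢ (q_0, ba, UU$) ⊢ (q_2, a, U$)
No transition applies at (q_2, a, U$); input not fully consumed.

Reject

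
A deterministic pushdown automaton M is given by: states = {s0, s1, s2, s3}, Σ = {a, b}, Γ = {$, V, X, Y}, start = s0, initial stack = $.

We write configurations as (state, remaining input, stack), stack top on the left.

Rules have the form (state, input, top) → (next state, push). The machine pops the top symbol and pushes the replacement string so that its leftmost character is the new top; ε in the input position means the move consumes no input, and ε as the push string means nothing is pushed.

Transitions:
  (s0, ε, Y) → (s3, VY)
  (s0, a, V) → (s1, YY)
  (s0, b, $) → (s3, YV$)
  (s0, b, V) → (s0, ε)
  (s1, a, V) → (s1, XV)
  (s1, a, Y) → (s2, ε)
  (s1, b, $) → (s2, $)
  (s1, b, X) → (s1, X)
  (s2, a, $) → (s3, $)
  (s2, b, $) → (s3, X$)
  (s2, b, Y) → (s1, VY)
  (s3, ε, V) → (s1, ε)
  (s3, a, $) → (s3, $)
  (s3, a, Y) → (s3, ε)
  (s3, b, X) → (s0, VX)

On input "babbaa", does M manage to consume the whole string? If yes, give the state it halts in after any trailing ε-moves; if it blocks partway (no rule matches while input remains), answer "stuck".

(s0, babbaa, $) ⊢ (s3, abbaa, YV$) ⊢ (s3, bbaa, V$) ⊢ (s1, bbaa, $) ⊢ (s2, baa, $) ⊢ (s3, aa, X$)
No transition for (s3, a, top X); M blocks with input aa remaining.

stuck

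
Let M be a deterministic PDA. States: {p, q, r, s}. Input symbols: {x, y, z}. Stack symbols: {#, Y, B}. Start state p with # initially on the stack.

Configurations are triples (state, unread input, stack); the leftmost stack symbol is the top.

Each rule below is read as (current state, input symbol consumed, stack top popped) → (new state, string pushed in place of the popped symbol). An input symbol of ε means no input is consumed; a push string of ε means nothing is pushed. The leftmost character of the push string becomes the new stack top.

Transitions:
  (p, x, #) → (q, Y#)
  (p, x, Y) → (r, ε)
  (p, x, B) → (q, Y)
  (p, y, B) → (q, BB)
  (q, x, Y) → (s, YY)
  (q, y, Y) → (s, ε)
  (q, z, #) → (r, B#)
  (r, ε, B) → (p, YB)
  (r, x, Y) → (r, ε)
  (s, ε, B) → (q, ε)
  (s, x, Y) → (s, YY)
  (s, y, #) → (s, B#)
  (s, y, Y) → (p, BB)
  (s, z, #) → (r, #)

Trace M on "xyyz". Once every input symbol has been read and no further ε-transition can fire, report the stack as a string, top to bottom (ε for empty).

YB#

(p, xyyz, #)
  read x, top #: go to q, push Y# → (q, yyz, Y#)
  read y, top Y: go to s, push ε → (s, yz, #)
  read y, top #: go to s, push B# → (s, z, B#)
  ε-move, top B: go to q, push ε → (q, z, #)
  read z, top #: go to r, push B# → (r, ε, B#)
  ε-move, top B: go to p, push YB → (p, ε, YB#)
All input consumed in state p with stack YB#.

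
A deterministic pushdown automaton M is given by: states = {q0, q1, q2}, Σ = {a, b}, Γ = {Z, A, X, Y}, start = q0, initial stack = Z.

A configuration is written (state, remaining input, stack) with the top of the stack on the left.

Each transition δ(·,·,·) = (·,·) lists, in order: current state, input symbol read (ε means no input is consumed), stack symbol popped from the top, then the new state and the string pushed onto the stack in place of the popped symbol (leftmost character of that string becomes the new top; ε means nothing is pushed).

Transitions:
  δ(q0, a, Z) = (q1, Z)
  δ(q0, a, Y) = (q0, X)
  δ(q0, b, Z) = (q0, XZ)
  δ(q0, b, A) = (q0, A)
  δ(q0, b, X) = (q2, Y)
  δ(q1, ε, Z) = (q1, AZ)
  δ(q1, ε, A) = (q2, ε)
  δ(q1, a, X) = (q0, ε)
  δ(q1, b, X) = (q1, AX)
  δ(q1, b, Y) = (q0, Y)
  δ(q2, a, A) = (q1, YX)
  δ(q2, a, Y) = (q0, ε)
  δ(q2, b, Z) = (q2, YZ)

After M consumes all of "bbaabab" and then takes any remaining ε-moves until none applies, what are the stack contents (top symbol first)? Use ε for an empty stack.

XZ

(q0, bbaabab, Z)
  read b, top Z: go to q0, push XZ → (q0, baabab, XZ)
  read b, top X: go to q2, push Y → (q2, aabab, YZ)
  read a, top Y: go to q0, push ε → (q0, abab, Z)
  read a, top Z: go to q1, push Z → (q1, bab, Z)
  ε-move, top Z: go to q1, push AZ → (q1, bab, AZ)
  ε-move, top A: go to q2, push ε → (q2, bab, Z)
  read b, top Z: go to q2, push YZ → (q2, ab, YZ)
  read a, top Y: go to q0, push ε → (q0, b, Z)
  read b, top Z: go to q0, push XZ → (q0, ε, XZ)
All input consumed in state q0 with stack XZ.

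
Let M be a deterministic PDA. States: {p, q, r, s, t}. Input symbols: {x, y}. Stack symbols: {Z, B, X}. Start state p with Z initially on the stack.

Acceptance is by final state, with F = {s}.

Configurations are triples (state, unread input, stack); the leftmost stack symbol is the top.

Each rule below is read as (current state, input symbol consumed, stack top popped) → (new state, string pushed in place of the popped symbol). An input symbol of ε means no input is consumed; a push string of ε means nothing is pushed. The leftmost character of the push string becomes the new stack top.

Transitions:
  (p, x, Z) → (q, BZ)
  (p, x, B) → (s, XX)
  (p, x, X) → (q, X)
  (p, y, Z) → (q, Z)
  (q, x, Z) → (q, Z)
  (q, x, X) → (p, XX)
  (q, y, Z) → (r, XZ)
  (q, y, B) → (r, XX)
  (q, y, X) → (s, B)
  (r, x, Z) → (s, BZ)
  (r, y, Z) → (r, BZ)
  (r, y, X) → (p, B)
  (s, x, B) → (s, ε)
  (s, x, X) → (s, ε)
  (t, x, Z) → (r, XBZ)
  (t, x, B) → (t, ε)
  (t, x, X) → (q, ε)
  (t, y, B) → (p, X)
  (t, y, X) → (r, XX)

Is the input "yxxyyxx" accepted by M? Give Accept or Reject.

(p, yxxyyxx, Z) ⊢ (q, xxyyxx, Z) ⊢ (q, xyyxx, Z) ⊢ (q, yyxx, Z) ⊢ (r, yxx, XZ) ⊢ (p, xx, BZ) ⊢ (s, x, XXZ) ⊢ (s, ε, XZ)
All input consumed; state s ∈ F.

Accept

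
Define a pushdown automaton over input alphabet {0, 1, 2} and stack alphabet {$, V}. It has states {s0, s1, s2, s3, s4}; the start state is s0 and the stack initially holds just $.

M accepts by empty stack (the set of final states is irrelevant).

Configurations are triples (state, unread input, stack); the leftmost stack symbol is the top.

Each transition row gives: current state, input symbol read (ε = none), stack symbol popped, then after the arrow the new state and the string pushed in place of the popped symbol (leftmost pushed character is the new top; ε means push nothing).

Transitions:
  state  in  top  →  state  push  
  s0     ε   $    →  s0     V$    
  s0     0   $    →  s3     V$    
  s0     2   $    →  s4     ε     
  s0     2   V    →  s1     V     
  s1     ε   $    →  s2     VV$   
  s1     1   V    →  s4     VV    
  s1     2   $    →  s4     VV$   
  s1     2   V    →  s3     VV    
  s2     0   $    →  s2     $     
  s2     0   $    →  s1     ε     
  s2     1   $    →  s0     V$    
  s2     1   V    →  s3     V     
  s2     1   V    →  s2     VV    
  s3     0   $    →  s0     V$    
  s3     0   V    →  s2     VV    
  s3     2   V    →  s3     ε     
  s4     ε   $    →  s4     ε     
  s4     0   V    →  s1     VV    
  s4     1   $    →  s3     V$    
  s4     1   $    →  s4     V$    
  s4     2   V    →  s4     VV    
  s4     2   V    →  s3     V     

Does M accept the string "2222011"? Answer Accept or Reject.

Reject

No computation consumes all input and empties the stack.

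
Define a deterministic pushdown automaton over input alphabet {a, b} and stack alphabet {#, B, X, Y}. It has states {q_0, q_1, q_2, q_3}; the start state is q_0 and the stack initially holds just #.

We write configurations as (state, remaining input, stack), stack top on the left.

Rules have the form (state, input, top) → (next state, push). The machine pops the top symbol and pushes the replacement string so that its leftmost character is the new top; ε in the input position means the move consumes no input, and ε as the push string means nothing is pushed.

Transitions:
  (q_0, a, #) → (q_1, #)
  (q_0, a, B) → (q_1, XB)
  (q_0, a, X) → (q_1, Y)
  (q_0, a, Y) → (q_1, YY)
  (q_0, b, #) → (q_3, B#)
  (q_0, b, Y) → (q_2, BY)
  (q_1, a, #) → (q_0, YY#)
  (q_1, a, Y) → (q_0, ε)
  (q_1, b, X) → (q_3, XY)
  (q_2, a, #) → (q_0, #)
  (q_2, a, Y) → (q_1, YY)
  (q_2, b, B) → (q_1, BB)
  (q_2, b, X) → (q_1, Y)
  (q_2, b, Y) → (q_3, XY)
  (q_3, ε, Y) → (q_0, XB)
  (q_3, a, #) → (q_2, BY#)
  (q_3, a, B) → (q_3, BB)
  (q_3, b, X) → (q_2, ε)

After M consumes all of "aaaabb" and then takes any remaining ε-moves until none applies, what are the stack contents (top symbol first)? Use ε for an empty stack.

BBYY#

(q_0, aaaabb, #)
  read a, top #: go to q_1, push # → (q_1, aaabb, #)
  read a, top #: go to q_0, push YY# → (q_0, aabb, YY#)
  read a, top Y: go to q_1, push YY → (q_1, abb, YYY#)
  read a, top Y: go to q_0, push ε → (q_0, bb, YY#)
  read b, top Y: go to q_2, push BY → (q_2, b, BYY#)
  read b, top B: go to q_1, push BB → (q_1, ε, BBYY#)
All input consumed in state q_1 with stack BBYY#.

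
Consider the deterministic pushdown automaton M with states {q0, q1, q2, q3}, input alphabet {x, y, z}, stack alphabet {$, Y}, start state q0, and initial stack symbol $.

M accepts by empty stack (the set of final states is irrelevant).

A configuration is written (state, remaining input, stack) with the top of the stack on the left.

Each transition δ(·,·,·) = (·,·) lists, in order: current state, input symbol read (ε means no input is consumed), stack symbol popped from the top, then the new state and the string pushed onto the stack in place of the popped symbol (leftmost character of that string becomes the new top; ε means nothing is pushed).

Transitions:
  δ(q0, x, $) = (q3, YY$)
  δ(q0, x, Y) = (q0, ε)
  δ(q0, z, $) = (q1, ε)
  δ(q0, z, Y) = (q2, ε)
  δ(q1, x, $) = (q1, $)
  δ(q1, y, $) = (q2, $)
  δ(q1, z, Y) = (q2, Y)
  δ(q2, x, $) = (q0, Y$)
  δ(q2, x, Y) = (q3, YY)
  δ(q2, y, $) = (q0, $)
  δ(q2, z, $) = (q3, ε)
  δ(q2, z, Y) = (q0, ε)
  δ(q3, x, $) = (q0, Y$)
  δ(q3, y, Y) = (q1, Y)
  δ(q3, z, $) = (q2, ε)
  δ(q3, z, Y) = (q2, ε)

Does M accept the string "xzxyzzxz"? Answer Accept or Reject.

(q0, xzxyzzxz, $)
  read x, top $: go to q3, push YY$ → (q3, zxyzzxz, YY$)
  read z, top Y: go to q2, push ε → (q2, xyzzxz, Y$)
  read x, top Y: go to q3, push YY → (q3, yzzxz, YY$)
  read y, top Y: go to q1, push Y → (q1, zzxz, YY$)
  read z, top Y: go to q2, push Y → (q2, zxz, YY$)
  read z, top Y: go to q0, push ε → (q0, xz, Y$)
  read x, top Y: go to q0, push ε → (q0, z, $)
  read z, top $: go to q1, push ε → (q1, ε, ε)
All input consumed and the stack is empty.

Accept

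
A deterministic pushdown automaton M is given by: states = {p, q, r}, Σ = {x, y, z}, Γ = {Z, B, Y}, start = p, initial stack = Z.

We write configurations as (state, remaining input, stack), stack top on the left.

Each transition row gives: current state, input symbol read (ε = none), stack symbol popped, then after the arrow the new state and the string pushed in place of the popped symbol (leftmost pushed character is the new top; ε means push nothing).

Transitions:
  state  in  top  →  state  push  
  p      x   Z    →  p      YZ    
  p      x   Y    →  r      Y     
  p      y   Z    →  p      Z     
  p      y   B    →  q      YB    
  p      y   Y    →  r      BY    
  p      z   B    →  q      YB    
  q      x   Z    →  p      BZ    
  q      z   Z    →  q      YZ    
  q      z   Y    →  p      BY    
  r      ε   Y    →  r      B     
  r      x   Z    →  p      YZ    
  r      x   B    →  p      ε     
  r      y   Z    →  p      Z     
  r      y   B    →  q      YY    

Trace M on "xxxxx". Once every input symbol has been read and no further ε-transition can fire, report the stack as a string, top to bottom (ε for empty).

BZ

(p, xxxxx, Z)
  read x, top Z: go to p, push YZ → (p, xxxx, YZ)
  read x, top Y: go to r, push Y → (r, xxx, YZ)
  ε-move, top Y: go to r, push B → (r, xxx, BZ)
  read x, top B: go to p, push ε → (p, xx, Z)
  read x, top Z: go to p, push YZ → (p, x, YZ)
  read x, top Y: go to r, push Y → (r, ε, YZ)
  ε-move, top Y: go to r, push B → (r, ε, BZ)
All input consumed in state r with stack BZ.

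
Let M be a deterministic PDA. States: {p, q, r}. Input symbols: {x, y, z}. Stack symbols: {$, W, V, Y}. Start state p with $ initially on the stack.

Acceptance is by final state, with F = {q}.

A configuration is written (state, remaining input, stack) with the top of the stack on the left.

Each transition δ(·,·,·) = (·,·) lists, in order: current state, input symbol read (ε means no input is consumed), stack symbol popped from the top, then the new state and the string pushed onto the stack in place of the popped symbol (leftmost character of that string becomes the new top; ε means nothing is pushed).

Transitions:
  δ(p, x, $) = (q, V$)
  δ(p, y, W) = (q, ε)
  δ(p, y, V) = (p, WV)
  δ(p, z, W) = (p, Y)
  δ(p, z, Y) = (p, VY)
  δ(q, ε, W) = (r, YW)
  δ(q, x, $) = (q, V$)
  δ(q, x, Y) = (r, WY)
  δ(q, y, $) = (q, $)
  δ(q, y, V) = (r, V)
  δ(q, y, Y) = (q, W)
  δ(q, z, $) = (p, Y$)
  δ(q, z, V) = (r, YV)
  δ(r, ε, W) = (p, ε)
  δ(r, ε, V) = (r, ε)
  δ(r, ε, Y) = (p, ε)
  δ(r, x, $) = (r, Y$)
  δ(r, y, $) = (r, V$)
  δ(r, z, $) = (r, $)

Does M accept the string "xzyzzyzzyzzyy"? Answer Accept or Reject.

(p, xzyzzyzzyzzyy, $)
  read x, top $: go to q, push V$ → (q, zyzzyzzyzzyy, V$)
  read z, top V: go to r, push YV → (r, yzzyzzyzzyy, YV$)
  ε-move, top Y: go to p, push ε → (p, yzzyzzyzzyy, V$)
  read y, top V: go to p, push WV → (p, zzyzzyzzyy, WV$)
  read z, top W: go to p, push Y → (p, zyzzyzzyy, YV$)
  read z, top Y: go to p, push VY → (p, yzzyzzyy, VYV$)
  read y, top V: go to p, push WV → (p, zzyzzyy, WVYV$)
  read z, top W: go to p, push Y → (p, zyzzyy, YVYV$)
  read z, top Y: go to p, push VY → (p, yzzyy, VYVYV$)
  read y, top V: go to p, push WV → (p, zzyy, WVYVYV$)
  read z, top W: go to p, push Y → (p, zyy, YVYVYV$)
  read z, top Y: go to p, push VY → (p, yy, VYVYVYV$)
  read y, top V: go to p, push WV → (p, y, WVYVYVYV$)
  read y, top W: go to q, push ε → (q, ε, VYVYVYV$)
All input consumed; state q ∈ F.

Accept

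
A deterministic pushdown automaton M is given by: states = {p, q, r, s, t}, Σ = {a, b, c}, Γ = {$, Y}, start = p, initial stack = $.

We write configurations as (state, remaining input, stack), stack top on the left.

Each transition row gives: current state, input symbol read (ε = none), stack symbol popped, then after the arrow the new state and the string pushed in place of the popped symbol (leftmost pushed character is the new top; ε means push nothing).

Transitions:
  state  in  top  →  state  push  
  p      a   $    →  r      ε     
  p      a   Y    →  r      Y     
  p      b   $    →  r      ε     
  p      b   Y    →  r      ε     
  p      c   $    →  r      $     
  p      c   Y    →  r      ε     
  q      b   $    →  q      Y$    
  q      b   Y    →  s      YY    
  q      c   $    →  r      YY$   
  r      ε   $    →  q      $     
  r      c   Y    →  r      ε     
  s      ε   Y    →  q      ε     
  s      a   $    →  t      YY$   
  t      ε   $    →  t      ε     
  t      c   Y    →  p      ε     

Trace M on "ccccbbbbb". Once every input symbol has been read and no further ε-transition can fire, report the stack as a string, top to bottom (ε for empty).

Y$

(p, ccccbbbbb, $) ⊢ (r, cccbbbbb, $) ⊢ (q, cccbbbbb, $) ⊢ (r, ccbbbbb, YY$) ⊢ (r, cbbbbb, Y$) ⊢ (r, bbbbb, $) ⊢ (q, bbbbb, $) ⊢ (q, bbbb, Y$) ⊢ (s, bbb, YY$) ⊢ (q, bbb, Y$) ⊢ (s, bb, YY$) ⊢ (q, bb, Y$) ⊢ (s, b, YY$) ⊢ (q, b, Y$) ⊢ (s, ε, YY$) ⊢ (q, ε, Y$)
All input consumed in state q with stack Y$.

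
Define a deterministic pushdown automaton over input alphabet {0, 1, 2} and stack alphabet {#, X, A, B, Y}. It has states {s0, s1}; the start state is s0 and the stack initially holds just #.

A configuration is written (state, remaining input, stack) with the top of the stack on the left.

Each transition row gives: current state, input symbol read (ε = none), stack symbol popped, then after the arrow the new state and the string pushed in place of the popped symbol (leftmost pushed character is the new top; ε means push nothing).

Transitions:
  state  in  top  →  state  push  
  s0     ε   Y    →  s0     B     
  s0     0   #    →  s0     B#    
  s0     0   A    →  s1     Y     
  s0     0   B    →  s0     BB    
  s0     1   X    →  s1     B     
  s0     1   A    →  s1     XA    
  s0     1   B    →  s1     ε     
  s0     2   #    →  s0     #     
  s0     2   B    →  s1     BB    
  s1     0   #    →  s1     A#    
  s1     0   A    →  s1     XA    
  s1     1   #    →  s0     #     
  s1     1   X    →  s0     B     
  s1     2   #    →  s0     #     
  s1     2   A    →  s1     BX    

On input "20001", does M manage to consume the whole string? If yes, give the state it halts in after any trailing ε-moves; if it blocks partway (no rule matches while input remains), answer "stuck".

(s0, 20001, #)
  read 2, top #: go to s0, push # → (s0, 0001, #)
  read 0, top #: go to s0, push B# → (s0, 001, B#)
  read 0, top B: go to s0, push BB → (s0, 01, BB#)
  read 0, top B: go to s0, push BB → (s0, 1, BBB#)
  read 1, top B: go to s1, push ε → (s1, ε, BB#)
All input consumed; M is in state s1.

s1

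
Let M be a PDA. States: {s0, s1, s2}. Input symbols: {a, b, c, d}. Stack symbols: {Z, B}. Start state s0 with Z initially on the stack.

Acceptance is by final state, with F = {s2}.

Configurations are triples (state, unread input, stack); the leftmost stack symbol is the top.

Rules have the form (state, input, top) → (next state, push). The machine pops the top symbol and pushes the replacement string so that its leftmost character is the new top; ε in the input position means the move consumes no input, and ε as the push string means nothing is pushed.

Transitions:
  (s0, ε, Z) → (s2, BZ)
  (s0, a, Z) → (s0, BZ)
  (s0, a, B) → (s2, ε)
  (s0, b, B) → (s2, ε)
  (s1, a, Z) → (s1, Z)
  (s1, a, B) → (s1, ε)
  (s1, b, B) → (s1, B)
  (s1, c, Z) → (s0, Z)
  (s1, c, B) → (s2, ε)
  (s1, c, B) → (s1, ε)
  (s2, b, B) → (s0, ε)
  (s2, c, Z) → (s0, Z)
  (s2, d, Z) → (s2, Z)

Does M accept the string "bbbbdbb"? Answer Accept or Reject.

Reject

No computation consumes all input and reaches a final state.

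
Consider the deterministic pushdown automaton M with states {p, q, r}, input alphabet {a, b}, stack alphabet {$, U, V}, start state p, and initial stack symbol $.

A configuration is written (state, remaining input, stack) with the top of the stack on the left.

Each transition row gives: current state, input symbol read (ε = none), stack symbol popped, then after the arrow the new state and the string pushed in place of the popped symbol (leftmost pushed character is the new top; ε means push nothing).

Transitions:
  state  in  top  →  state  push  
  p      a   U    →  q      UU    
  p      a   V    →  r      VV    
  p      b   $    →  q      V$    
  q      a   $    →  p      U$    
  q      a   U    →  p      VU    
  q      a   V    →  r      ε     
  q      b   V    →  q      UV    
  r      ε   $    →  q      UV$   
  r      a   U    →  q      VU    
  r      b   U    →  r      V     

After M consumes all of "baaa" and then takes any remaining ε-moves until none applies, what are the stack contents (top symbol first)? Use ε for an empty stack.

(p, baaa, $) ⊢ (q, aaa, V$) ⊢ (r, aa, $) ⊢ (q, aa, UV$) ⊢ (p, a, VUV$) ⊢ (r, ε, VVUV$)
All input consumed in state r with stack VVUV$.

VVUV$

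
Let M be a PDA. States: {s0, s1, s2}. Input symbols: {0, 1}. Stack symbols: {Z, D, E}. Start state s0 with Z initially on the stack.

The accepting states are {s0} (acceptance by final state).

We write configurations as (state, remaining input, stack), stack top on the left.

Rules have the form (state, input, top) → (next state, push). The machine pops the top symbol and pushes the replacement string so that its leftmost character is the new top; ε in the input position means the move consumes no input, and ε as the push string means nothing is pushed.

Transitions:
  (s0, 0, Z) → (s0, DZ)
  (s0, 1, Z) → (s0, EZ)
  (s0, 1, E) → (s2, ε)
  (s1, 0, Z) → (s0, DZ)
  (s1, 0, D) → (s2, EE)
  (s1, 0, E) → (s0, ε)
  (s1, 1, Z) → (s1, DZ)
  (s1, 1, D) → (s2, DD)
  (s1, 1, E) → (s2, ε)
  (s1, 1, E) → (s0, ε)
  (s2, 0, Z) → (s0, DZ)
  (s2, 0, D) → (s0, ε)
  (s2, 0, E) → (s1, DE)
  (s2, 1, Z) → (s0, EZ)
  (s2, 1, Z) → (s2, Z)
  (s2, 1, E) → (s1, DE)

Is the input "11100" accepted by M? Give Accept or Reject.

No computation consumes all input and reaches a final state.

Reject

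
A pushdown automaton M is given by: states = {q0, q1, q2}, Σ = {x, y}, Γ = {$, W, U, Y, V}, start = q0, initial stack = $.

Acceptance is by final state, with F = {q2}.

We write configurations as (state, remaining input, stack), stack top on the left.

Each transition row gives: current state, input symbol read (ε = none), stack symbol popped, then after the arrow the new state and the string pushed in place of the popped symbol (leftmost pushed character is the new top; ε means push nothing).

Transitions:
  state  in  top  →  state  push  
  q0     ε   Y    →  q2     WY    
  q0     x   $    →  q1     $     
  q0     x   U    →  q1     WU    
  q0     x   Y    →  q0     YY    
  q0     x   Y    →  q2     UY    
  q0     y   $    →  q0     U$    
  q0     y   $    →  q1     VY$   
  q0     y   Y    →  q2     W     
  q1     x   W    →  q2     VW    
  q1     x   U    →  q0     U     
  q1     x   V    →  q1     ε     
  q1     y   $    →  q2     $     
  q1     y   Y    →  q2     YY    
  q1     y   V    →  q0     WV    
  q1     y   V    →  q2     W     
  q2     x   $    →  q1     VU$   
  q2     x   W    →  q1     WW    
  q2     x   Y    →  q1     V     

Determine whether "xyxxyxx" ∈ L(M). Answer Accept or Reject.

Reject

No computation consumes all input and reaches a final state.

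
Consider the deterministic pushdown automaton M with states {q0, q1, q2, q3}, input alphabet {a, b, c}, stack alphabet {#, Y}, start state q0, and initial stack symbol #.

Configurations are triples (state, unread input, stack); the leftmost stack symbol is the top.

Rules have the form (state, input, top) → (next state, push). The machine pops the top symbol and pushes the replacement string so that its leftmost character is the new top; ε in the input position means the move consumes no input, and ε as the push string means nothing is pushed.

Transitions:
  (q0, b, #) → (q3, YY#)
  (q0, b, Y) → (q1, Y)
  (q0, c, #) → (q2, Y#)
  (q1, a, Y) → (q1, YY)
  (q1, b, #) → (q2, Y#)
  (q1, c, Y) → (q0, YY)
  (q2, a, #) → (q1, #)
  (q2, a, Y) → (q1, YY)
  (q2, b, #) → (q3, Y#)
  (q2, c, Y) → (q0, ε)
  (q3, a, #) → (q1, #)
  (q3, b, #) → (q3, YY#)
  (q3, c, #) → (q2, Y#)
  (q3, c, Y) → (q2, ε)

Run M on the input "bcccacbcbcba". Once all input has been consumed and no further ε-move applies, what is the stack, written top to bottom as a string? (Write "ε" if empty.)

(q0, bcccacbcbcba, #)
  read b, top #: go to q3, push YY# → (q3, cccacbcbcba, YY#)
  read c, top Y: go to q2, push ε → (q2, ccacbcbcba, Y#)
  read c, top Y: go to q0, push ε → (q0, cacbcbcba, #)
  read c, top #: go to q2, push Y# → (q2, acbcbcba, Y#)
  read a, top Y: go to q1, push YY → (q1, cbcbcba, YY#)
  read c, top Y: go to q0, push YY → (q0, bcbcba, YYY#)
  read b, top Y: go to q1, push Y → (q1, cbcba, YYY#)
  read c, top Y: go to q0, push YY → (q0, bcba, YYYY#)
  read b, top Y: go to q1, push Y → (q1, cba, YYYY#)
  read c, top Y: go to q0, push YY → (q0, ba, YYYYY#)
  read b, top Y: go to q1, push Y → (q1, a, YYYYY#)
  read a, top Y: go to q1, push YY → (q1, ε, YYYYYY#)
All input consumed in state q1 with stack YYYYYY#.

YYYYYY#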